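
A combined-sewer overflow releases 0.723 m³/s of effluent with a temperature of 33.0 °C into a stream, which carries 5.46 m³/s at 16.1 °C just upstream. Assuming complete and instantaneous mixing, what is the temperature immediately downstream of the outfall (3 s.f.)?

Flow-weighted mixing: C = (Q_r C_r + Q_w C_w)/(Q_r + Q_w)
= (5.46×16.1 + 0.723×33.0)/(5.46 + 0.723) = 111.8/6.183 = 18.08 °C.

18.1 °C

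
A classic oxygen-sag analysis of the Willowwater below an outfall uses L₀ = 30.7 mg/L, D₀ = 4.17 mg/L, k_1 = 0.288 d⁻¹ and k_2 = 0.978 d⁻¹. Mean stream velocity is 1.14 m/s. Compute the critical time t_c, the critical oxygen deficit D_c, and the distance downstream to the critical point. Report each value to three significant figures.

t_c ≈ 1.20 d; D_c ≈ 6.40 mg/L; x_c ≈ 118 km

t_c = [1/(k_2−k_1)] ln[(k_2/k_1)(1 − D₀(k_2−k_1)/(k_1 L₀))]
= [1/(0.978−0.288)] ln[(0.978/0.288)(1 − 4.17×0.6900/(0.288×30.7))]
= (1/0.6900) ln[3.396 × 0.6746] = 1.449 × ln(2.291) = 1.449 × 0.8289 = 1.201 d.
D_c = (k_1/k_2) L₀ e^(−k_1 t_c) = (0.288/0.978) × 30.7 × e^(−0.288×1.201) = 0.2945 × 30.7 × 0.7075 = 6.396 mg/L.
x_c = v t_c = 1.14 m/s × 1.201 d × 86400 s/d = 118300 m ≈ 118 km.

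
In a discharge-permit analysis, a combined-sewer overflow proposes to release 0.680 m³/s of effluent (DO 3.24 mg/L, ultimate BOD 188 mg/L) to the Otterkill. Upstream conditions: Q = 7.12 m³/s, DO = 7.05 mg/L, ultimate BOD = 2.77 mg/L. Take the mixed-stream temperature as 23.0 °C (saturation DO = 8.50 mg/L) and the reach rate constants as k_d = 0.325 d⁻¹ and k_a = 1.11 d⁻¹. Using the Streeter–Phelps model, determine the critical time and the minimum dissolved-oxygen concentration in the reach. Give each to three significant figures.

Mixed DO = (7.12×7.05 + 0.680×3.24)/(7.12+0.680) = 52.40/7.800 = 6.718 mg/L.
Mixed L₀ = (7.12×2.77 + 0.680×188)/(7.800) = 147.6/7.800 = 18.92 mg/L.
Initial deficit D₀ = C_s − DO₀ = 8.50 − 6.718 = 1.782 mg/L.
t_c = (1/0.7850) ln[(1.11/0.325)(1 − 1.782×0.7850/(0.325×18.92))] = 1.274 × ln(2.638) = 1.236 d.
D_c = (0.325/1.11) × 18.92 × e^(−0.325×1.236) = 0.2928 × 18.92 × 0.6692 = 3.707 mg/L.
Minimum DO = 8.50 − 3.707 = 4.793 mg/L.

t_c ≈ 1.24 d; minimum DO ≈ 4.79 mg/L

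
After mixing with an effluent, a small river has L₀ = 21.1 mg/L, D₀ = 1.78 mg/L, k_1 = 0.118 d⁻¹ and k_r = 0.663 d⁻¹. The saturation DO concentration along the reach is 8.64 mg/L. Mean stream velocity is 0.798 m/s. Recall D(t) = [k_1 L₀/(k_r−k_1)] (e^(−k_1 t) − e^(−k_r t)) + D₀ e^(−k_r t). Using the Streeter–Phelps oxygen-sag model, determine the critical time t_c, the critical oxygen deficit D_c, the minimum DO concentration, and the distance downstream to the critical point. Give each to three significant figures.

With k_r/k_1 = 5.619 and 1 − D₀(k_r−k_1)/(k_1 L₀) = 0.6104,
t_c = ln(5.619 × 0.6104) / (0.663 − 0.118) = ln(3.429) / 0.5450 = 1.232/0.5450 = 2.261 d.
L(t_c) = L₀ e^(−k_1 t_c) = 21.1 × 0.7658 = 16.16 mg/L, and at the critical point k_r D_c = k_1 L, so D_c = (0.118/0.663) × 16.16 = 2.876 mg/L.
Minimum DO = C_s − D_c = 8.64 − 2.876 = 5.764 mg/L.
x_c = v t_c = 0.798 m/s × 2.261 d × 86400 s/d = 155900 m ≈ 156 km.

t_c ≈ 2.26 d; D_c ≈ 2.88 mg/L; min DO ≈ 5.76 mg/L; x_c ≈ 156 km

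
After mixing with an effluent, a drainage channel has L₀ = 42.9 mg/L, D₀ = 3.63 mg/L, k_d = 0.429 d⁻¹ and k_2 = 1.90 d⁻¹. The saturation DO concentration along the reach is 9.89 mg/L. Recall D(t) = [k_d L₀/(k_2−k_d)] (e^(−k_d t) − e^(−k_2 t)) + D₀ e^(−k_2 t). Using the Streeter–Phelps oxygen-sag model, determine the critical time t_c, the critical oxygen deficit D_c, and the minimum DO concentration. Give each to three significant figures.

t_c ≈ 0.779 d; D_c ≈ 6.94 mg/L; min DO ≈ 2.95 mg/L

t_c = [1/(k_2−k_d)] ln[(k_2/k_d)(1 − D₀(k_2−k_d)/(k_d L₀))]
= [1/(1.90−0.429)] ln[(1.90/0.429)(1 − 3.63×1.471/(0.429×42.9))]
= (1/1.471) ln[4.429 × 0.7099] = 0.6798 × ln(3.144) = 0.6798 × 1.145 = 0.7787 d.
L(t_c) = L₀ e^(−k_d t_c) = 42.9 × 0.7160 = 30.72 mg/L, and at the critical point k_2 D_c = k_d L, so D_c = (0.429/1.90) × 30.72 = 6.936 mg/L.
Minimum DO = C_s − D_c = 9.89 − 6.936 = 2.954 mg/L.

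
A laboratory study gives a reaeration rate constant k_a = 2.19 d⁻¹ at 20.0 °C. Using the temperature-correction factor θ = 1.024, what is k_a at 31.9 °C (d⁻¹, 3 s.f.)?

k_a(T₂) = k_a(T₁) · θ^(T₂−T₁) = 2.19 × 1.024^(31.9−20.0)
= 2.19 × 1.024^11.9 = 2.19 × 1.326 = 2.904 d⁻¹.

k_a ≈ 2.90 d⁻¹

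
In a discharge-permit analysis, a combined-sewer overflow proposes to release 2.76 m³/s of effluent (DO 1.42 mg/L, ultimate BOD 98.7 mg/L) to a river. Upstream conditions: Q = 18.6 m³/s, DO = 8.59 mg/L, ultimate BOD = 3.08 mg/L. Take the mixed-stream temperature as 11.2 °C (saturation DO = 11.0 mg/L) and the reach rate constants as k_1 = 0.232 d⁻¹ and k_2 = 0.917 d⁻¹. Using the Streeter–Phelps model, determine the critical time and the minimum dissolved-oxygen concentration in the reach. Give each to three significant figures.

Mixed DO = (18.6×8.59 + 2.76×1.42)/(18.6+2.76) = 163.7/21.36 = 7.664 mg/L.
Mixed L₀ = (18.6×3.08 + 2.76×98.7)/(21.36) = 329.7/21.36 = 15.44 mg/L.
Initial deficit D₀ = C_s − DO₀ = 11.0 − 7.664 = 3.336 mg/L.
t_c = (1/0.6850) ln[(0.917/0.232)(1 − 3.336×0.6850/(0.232×15.44))] = 1.460 × ln(1.430) = 0.5221 d.
D_c = (0.232/0.917) × 15.44 × e^(−0.232×0.5221) = 0.2530 × 15.44 × 0.8859 = 3.460 mg/L.
Minimum DO = 11.0 − 3.460 = 7.540 mg/L.

t_c ≈ 0.522 d; minimum DO ≈ 7.54 mg/L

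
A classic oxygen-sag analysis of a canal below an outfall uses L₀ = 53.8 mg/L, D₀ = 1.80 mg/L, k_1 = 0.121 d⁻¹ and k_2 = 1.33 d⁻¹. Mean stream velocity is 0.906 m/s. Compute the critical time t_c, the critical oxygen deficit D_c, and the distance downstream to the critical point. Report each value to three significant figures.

With k_2/k_1 = 10.99 and 1 − D₀(k_2−k_1)/(k_1 L₀) = 0.6657,
t_c = ln(10.99 × 0.6657) / (1.33 − 0.121) = ln(7.317) / 1.209 = 1.990/1.209 = 1.646 d.
L(t_c) = L₀ e^(−k_1 t_c) = 53.8 × 0.8194 = 44.08 mg/L, and at the critical point k_2 D_c = k_1 L, so D_c = (0.121/1.33) × 44.08 = 4.011 mg/L.
x_c = v t_c = 0.906 m/s × 1.646 d × 86400 s/d = 128900 m ≈ 129 km.

t_c ≈ 1.65 d; D_c ≈ 4.01 mg/L; x_c ≈ 129 km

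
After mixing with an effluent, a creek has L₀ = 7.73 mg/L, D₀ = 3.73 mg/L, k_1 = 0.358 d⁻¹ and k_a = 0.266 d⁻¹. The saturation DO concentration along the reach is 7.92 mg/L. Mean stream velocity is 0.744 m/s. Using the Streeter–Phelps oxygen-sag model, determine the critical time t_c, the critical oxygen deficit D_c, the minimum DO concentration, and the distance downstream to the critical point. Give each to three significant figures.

t_c ≈ 1.96 d; D_c ≈ 5.16 mg/L; min DO ≈ 2.76 mg/L; x_c ≈ 126 km

t_c = [1/(k_a−k_1)] ln[(k_a/k_1)(1 − D₀(k_a−k_1)/(k_1 L₀))]
= [1/(0.266−0.358)] ln[(0.266/0.358)(1 − 3.73×-0.09200/(0.358×7.73))]
= (1/-0.09200) ln[0.7430 × 1.124] = -10.87 × ln(0.8352) = -10.87 × -0.1801 = 1.958 d.
L(t_c) = L₀ e^(−k_1 t_c) = 7.73 × 0.4961 = 3.835 mg/L, and at the critical point k_a D_c = k_1 L, so D_c = (0.358/0.266) × 3.835 = 5.161 mg/L.
Minimum DO = C_s − D_c = 7.92 − 5.161 = 2.759 mg/L.
x_c = v t_c = 0.744 m/s × 1.958 d × 86400 s/d = 125900 m ≈ 126 km.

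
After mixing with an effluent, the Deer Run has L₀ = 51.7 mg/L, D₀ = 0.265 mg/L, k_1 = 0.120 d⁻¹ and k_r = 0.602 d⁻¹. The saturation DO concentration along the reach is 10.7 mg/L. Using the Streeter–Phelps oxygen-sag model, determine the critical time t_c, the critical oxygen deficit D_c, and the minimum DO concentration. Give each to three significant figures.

t_c ≈ 3.30 d; D_c ≈ 6.93 mg/L; min DO ≈ 3.77 mg/L

At the critical point dD/dt = 0, so k_1 L₀ e^(−k_1 t) = k_r D. Substituting D(t) from the Streeter–Phelps equation and solving for t gives
t_c = ln[(k_r/k_1)(1 − D₀(k_r−k_1)/(k_1 L₀))] / (k_r−k_1).
Here k_r−k_1 = 0.4820 d⁻¹ and 1 − D₀(k_r−k_1)/(k_1 L₀) = 1 − 0.265×0.4820/(0.120×51.7) = 0.9794, so
t_c = ln(5.017 × 0.9794) / 0.4820 = 1.592 / 0.4820 = 3.303 d.
L(t_c) = L₀ e^(−k_1 t_c) = 51.7 × 0.6728 = 34.78 mg/L, and at the critical point k_r D_c = k_1 L, so D_c = (0.120/0.602) × 34.78 = 6.933 mg/L.
Minimum DO = C_s − D_c = 10.7 − 6.933 = 3.767 mg/L.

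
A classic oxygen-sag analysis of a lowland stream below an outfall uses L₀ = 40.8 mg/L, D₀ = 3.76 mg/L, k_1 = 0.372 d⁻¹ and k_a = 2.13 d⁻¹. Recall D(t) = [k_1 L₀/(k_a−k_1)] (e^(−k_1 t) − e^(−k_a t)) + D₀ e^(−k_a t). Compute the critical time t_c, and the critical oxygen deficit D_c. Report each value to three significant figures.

t_c ≈ 0.667 d; D_c ≈ 5.56 mg/L

t_c = [1/(k_a−k_1)] ln[(k_a/k_1)(1 − D₀(k_a−k_1)/(k_1 L₀))]
= [1/(2.13−0.372)] ln[(2.13/0.372)(1 − 3.76×1.758/(0.372×40.8))]
= (1/1.758) ln[5.726 × 0.5645] = 0.5688 × ln(3.232) = 0.5688 × 1.173 = 0.6673 d.
D_c = (k_1/k_a) L₀ e^(−k_1 t_c) = (0.372/2.13) × 40.8 × e^(−0.372×0.6673) = 0.1746 × 40.8 × 0.7802 = 5.559 mg/L.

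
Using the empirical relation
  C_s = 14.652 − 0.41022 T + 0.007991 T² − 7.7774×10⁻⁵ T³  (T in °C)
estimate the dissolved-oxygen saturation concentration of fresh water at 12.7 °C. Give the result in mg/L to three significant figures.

C_s ≈ 10.6 mg/L

C_s = 14.652 − 0.41022×12.7 + 0.007991×12.7² − 7.7774×10⁻⁵×12.7³ = 10.57 mg/L.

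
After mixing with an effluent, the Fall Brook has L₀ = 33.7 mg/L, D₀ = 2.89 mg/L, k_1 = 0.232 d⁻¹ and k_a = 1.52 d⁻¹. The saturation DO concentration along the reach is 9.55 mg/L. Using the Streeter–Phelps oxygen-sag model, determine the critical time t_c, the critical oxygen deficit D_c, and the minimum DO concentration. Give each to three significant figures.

With k_a/k_1 = 6.552 and 1 − D₀(k_a−k_1)/(k_1 L₀) = 0.5239,
t_c = ln(6.552 × 0.5239) / (1.52 − 0.232) = ln(3.432) / 1.288 = 1.233/1.288 = 0.9575 d.
D_c = (k_1/k_a) L₀ e^(−k_1 t_c) = (0.232/1.52) × 33.7 × e^(−0.232×0.9575) = 0.1526 × 33.7 × 0.8008 = 4.119 mg/L.
Minimum DO = C_s − D_c = 9.55 − 4.119 = 5.431 mg/L.

t_c ≈ 0.958 d; D_c ≈ 4.12 mg/L; min DO ≈ 5.43 mg/L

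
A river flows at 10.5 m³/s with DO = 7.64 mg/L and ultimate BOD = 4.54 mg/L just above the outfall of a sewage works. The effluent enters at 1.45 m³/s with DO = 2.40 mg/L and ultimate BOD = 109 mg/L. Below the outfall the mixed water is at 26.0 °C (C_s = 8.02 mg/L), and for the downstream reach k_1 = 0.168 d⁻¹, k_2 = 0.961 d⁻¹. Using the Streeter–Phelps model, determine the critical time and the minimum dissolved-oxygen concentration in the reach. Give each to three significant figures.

Mixed DO = (10.5×7.64 + 1.45×2.40)/(10.5+1.45) = 83.70/11.95 = 7.004 mg/L.
Mixed L₀ = (10.5×4.54 + 1.45×109)/(11.95) = 205.7/11.95 = 17.22 mg/L.
Initial deficit D₀ = C_s − DO₀ = 8.02 − 7.004 = 1.016 mg/L.
t_c = (1/0.7930) ln[(0.961/0.168)(1 − 1.016×0.7930/(0.168×17.22))] = 1.261 × ln(4.127) = 1.788 d.
D_c = (0.168/0.961) × 17.22 × e^(−0.168×1.788) = 0.1748 × 17.22 × 0.7406 = 2.229 mg/L.
Minimum DO = 8.02 − 2.229 = 5.791 mg/L.

t_c ≈ 1.79 d; minimum DO ≈ 5.79 mg/L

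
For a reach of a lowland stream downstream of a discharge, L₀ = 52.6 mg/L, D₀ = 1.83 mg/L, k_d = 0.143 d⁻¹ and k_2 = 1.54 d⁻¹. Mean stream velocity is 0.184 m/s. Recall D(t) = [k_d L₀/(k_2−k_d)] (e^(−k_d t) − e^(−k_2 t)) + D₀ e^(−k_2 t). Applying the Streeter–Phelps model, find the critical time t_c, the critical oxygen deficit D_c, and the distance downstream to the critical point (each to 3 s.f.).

With k_2/k_d = 10.77 and 1 − D₀(k_2−k_d)/(k_d L₀) = 0.6601,
t_c = ln(10.77 × 0.6601) / (1.54 − 0.143) = ln(7.109) / 1.397 = 1.961/1.397 = 1.404 d.
D_c = (k_d/k_2) L₀ e^(−k_d t_c) = (0.143/1.54) × 52.6 × e^(−0.143×1.404) = 0.09286 × 52.6 × 0.8181 = 3.996 mg/L.
x_c = v t_c = 0.184 m/s × 1.404 d × 86400 s/d = 22320 m ≈ 22.3 km.

t_c ≈ 1.40 d; D_c ≈ 4.00 mg/L; x_c ≈ 22.3 km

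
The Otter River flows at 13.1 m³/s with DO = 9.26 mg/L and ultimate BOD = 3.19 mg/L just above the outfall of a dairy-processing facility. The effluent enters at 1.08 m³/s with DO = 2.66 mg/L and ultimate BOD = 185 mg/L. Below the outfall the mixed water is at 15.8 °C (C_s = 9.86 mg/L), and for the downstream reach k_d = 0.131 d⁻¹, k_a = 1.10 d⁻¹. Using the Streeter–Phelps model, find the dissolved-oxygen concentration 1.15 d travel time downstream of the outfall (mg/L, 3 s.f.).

DO ≈ 8.22 mg/L

Mixed DO = (13.1×9.26 + 1.08×2.66)/(13.1+1.08) = 124.2/14.18 = 8.757 mg/L.
Mixed L₀ = (13.1×3.19 + 1.08×185)/(14.18) = 241.6/14.18 = 17.04 mg/L.
Initial deficit D₀ = C_s − DO₀ = 9.86 − 8.757 = 1.103 mg/L.
D(1.15) = [0.131×17.04/(1.10−0.131)](e^(−0.131×1.15) − e^(−1.10×1.15)) + 1.103 e^(−1.10×1.15)
= 2.303 × (0.8601 − 0.2822) + 1.103 × 0.2822 = 1.642 mg/L.
DO = 9.86 − 1.642 = 8.218 mg/L.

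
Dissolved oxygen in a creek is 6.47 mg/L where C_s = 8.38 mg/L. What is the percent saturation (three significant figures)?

% saturation = C/C_s × 100 = 6.47/8.38 × 100 = 77.2 %.

77.2 % saturation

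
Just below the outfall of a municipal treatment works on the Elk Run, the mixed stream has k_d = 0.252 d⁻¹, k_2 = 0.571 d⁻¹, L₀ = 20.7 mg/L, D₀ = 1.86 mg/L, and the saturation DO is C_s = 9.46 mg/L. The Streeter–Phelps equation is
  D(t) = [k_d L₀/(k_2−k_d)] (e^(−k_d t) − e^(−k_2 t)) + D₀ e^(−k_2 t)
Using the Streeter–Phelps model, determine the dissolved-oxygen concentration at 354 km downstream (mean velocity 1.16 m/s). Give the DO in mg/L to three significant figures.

Travel time t = x/v = 354 km / (1.16 m/s) = 354000 m / 1.16 m/s = 305200 s = 3.532 d.
k_d L₀/(k_2−k_d) = 0.252×20.7/(0.571−0.252) = 5.216/0.3190 = 16.35 mg/L.
e^(−k_d t) = e^(−0.252×3.532) = 0.4106; e^(−k_2 t) = e^(−0.571×3.532) = 0.1331.
D = 16.35 × (0.4106 − 0.1331) + 1.86 × 0.1331 = 4.538 + 0.2475 = 4.786 mg/L.
DO = C_s − D = 9.46 − 4.786 = 4.674 mg/L.

DO ≈ 4.67 mg/L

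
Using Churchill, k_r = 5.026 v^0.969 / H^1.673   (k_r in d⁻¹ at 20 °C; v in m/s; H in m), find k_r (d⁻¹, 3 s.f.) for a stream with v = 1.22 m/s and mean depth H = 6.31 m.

k_r = 5.026 × 1.22^0.969 / 6.31^1.673 = 5.026 × 1.213 / 21.80 = 0.2795 d⁻¹.

k_r ≈ 0.280 d⁻¹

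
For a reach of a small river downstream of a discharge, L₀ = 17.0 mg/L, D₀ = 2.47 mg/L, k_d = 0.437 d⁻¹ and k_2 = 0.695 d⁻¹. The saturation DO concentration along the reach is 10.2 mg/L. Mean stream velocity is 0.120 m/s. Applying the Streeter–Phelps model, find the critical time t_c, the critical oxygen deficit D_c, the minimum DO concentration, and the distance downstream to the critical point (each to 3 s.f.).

t_c ≈ 1.45 d; D_c ≈ 5.67 mg/L; min DO ≈ 4.53 mg/L; x_c ≈ 15.0 km

With k_2/k_d = 1.590 and 1 − D₀(k_2−k_d)/(k_d L₀) = 0.9142,
t_c = ln(1.590 × 0.9142) / (0.695 − 0.437) = ln(1.454) / 0.2580 = 0.3743/0.2580 = 1.451 d.
D_c = (k_d/k_2) L₀ e^(−k_d t_c) = (0.437/0.695) × 17.0 × e^(−0.437×1.451) = 0.6288 × 17.0 × 0.5305 = 5.670 mg/L.
Minimum DO = C_s − D_c = 10.2 − 5.670 = 4.530 mg/L.
x_c = v t_c = 0.120 m/s × 1.451 d × 86400 s/d = 15040 m ≈ 15.0 km.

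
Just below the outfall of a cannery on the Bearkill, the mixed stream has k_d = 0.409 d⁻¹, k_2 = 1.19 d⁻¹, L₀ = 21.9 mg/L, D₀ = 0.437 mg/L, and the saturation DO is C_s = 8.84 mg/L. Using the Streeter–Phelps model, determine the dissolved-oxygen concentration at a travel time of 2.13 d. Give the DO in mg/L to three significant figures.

k_d L₀/(k_2−k_d) = 0.409×21.9/(1.19−0.409) = 8.957/0.7810 = 11.47 mg/L.
e^(−k_d t) = e^(−0.409×2.130) = 0.4185; e^(−k_2 t) = e^(−1.19×2.130) = 0.07929.
D = 11.47 × (0.4185 − 0.07929) + 0.437 × 0.07929 = 3.890 + 0.03465 = 3.925 mg/L.
DO = C_s − D = 8.84 − 3.925 = 4.915 mg/L.

DO ≈ 4.92 mg/L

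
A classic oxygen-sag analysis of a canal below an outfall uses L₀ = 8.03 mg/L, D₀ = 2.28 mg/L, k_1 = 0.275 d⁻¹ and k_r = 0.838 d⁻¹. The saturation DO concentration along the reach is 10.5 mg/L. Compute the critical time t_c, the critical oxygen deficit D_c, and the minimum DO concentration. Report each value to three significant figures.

t_c ≈ 0.433 d; D_c ≈ 2.34 mg/L; min DO ≈ 8.16 mg/L

t_c = [1/(k_r−k_1)] ln[(k_r/k_1)(1 − D₀(k_r−k_1)/(k_1 L₀))]
= [1/(0.838−0.275)] ln[(0.838/0.275)(1 − 2.28×0.5630/(0.275×8.03))]
= (1/0.5630) ln[3.047 × 0.4187] = 1.776 × ln(1.276) = 1.776 × 0.2437 = 0.4328 d.
D_c = (k_1/k_r) L₀ e^(−k_1 t_c) = (0.275/0.838) × 8.03 × e^(−0.275×0.4328) = 0.3282 × 8.03 × 0.8878 = 2.339 mg/L.
Minimum DO = C_s − D_c = 10.5 − 2.339 = 8.161 mg/L.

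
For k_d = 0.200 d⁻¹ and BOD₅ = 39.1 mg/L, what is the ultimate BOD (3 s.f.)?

BOD₅ = L₀(1 − e^(−5k_d)) ⇒ L₀ = BOD₅ / (1 − e^(−5×0.200))
= 39.1 / (1 − 0.3679) = 39.1 / 0.6321 = 61.86 mg/L.

L₀ ≈ 61.9 mg/L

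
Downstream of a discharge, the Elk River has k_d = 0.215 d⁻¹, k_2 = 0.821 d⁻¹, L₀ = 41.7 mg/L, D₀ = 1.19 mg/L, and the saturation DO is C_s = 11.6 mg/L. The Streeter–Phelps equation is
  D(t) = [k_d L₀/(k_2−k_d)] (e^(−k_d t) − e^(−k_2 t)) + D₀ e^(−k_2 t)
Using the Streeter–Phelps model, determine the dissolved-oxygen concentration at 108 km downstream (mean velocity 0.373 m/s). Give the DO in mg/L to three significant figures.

Travel time t = x/v = 108 km / (0.373 m/s) = 108000 m / 0.373 m/s = 289500 s = 3.351 d.
k_d L₀/(k_2−k_d) = 0.215×41.7/(0.821−0.215) = 8.966/0.6060 = 14.79 mg/L.
e^(−k_d t) = e^(−0.215×3.351) = 0.4865; e^(−k_2 t) = e^(−0.821×3.351) = 0.06384.
D = 14.79 × (0.4865 − 0.06384) + 1.19 × 0.06384 = 6.253 + 0.07597 = 6.329 mg/L.
DO = C_s − D = 11.6 − 6.329 = 5.271 mg/L.

DO ≈ 5.27 mg/L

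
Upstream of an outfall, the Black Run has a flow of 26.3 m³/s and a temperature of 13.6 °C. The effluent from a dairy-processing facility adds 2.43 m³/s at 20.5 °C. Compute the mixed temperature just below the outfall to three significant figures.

Flow-weighted mixing: C = (Q_r C_r + Q_w C_w)/(Q_r + Q_w)
= (26.3×13.6 + 2.43×20.5)/(26.3 + 2.43) = 407.5/28.73 = 14.18 °C.

14.2 °C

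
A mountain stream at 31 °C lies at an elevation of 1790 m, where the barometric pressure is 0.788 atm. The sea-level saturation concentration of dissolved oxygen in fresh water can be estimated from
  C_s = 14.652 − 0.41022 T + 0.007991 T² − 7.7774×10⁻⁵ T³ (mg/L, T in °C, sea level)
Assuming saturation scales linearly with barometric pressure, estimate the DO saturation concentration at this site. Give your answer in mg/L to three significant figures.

C_s ≈ 5.75 mg/L

At sea level: C_s = 14.652 − 0.41022×31 + 0.007991×31² − 7.7774×10⁻⁵×31³ = 7.298 mg/L.
Pressure correction: C_s' = 7.298 × 0.788 = 5.750 mg/L.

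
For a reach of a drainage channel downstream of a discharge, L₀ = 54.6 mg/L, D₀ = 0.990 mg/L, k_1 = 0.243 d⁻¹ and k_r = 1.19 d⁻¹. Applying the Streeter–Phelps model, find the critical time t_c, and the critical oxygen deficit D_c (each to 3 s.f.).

t_c = [1/(k_r−k_1)] ln[(k_r/k_1)(1 − D₀(k_r−k_1)/(k_1 L₀))]
= [1/(1.19−0.243)] ln[(1.19/0.243)(1 − 0.990×0.9470/(0.243×54.6))]
= (1/0.9470) ln[4.897 × 0.9293] = 1.056 × ln(4.551) = 1.056 × 1.515 = 1.600 d.
D_c = (k_1/k_r) L₀ e^(−k_1 t_c) = (0.243/1.19) × 54.6 × e^(−0.243×1.600) = 0.2042 × 54.6 × 0.6778 = 7.558 mg/L.

t_c ≈ 1.60 d; D_c ≈ 7.56 mg/L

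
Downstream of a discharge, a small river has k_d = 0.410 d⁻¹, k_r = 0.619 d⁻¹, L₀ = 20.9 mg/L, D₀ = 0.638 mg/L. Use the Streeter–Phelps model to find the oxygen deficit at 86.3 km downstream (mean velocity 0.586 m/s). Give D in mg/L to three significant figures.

Travel time t = x/v = 86.3 km / (0.586 m/s) = 86300 m / 0.586 m/s = 147300 s = 1.705 d.
k_d L₀/(k_r−k_d) = 0.410×20.9/(0.619−0.410) = 8.569/0.2090 = 41.00 mg/L.
e^(−k_d t) = e^(−0.410×1.705) = 0.4972; e^(−k_r t) = e^(−0.619×1.705) = 0.3482.
D = 41.00 × (0.4972 − 0.3482) + 0.638 × 0.3482 = 6.109 + 0.2221 = 6.331 mg/L.

D ≈ 6.33 mg/L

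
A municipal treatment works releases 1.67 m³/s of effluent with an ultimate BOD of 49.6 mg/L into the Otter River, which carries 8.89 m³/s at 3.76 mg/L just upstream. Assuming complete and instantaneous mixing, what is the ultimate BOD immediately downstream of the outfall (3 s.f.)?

Flow-weighted mixing: C = (Q_r C_r + Q_w C_w)/(Q_r + Q_w)
= (8.89×3.76 + 1.67×49.6)/(8.89 + 1.67) = 116.3/10.56 = 11.01 mg/L.

11.0 mg/L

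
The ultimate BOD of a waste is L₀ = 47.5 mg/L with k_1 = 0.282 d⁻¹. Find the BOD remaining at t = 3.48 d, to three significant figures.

L ≈ 17.8 mg/L

L_t = L₀ e^(−k_1 t) = 47.5 × e^(−0.282×3.48) = 47.5 × 0.3748 = 17.80 mg/L.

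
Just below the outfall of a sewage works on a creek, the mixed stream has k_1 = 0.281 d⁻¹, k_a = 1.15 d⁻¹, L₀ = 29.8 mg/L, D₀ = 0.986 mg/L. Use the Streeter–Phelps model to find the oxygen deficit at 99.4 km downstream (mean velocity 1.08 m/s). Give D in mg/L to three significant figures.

Travel time t = x/v = 99.4 km / (1.08 m/s) = 99400 m / 1.08 m/s = 92040 s = 1.065 d.
k_1 L₀/(k_a−k_1) = 0.281×29.8/(1.15−0.281) = 8.374/0.8690 = 9.636 mg/L.
e^(−k_1 t) = e^(−0.281×1.065) = 0.7413; e^(−k_a t) = e^(−1.15×1.065) = 0.2937.
D = 9.636 × (0.7413 − 0.2937) + 0.986 × 0.2937 = 4.313 + 0.2896 = 4.602 mg/L.

D ≈ 4.60 mg/L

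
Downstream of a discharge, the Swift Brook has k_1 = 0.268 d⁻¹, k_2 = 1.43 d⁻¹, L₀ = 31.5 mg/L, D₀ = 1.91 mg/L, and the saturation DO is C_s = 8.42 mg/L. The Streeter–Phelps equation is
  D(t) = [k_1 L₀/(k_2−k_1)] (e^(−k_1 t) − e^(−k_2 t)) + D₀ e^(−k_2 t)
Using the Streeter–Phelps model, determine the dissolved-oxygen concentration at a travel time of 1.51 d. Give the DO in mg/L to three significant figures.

DO ≈ 4.19 mg/L

k_1 L₀/(k_2−k_1) = 0.268×31.5/(1.43−0.268) = 8.442/1.162 = 7.265 mg/L.
e^(−k_1 t) = e^(−0.268×1.510) = 0.6672; e^(−k_2 t) = e^(−1.43×1.510) = 0.1154.
D = 7.265 × (0.6672 − 0.1154) + 1.91 × 0.1154 = 4.009 + 0.2204 = 4.229 mg/L.
DO = C_s − D = 8.42 − 4.229 = 4.191 mg/L.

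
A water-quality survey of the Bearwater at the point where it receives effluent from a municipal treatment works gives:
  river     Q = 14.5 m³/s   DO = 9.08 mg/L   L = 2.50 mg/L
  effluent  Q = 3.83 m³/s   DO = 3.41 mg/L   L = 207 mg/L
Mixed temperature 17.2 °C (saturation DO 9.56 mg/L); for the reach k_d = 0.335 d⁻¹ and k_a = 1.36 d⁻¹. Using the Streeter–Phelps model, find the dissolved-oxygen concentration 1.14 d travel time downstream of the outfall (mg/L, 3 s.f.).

Mixed DO = (14.5×9.08 + 3.83×3.41)/(14.5+3.83) = 144.7/18.33 = 7.895 mg/L.
Mixed L₀ = (14.5×2.50 + 3.83×207)/(18.33) = 829.1/18.33 = 45.23 mg/L.
Initial deficit D₀ = C_s − DO₀ = 9.56 − 7.895 = 1.665 mg/L.
D(1.14) = [0.335×45.23/(1.36−0.335)](e^(−0.335×1.14) − e^(−1.36×1.14)) + 1.665 e^(−1.36×1.14)
= 14.78 × (0.6826 − 0.2122) + 1.665 × 0.2122 = 7.307 mg/L.
DO = 9.56 − 7.307 = 2.253 mg/L.

DO ≈ 2.25 mg/L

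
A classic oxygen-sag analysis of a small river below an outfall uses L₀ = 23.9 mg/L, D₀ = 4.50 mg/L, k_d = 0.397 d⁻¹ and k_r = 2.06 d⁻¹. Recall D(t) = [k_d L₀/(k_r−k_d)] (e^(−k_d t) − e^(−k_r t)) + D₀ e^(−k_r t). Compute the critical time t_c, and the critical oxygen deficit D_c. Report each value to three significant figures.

t_c ≈ 0.0553 d; D_c ≈ 4.51 mg/L

t_c = [1/(k_r−k_d)] ln[(k_r/k_d)(1 − D₀(k_r−k_d)/(k_d L₀))]
= [1/(2.06−0.397)] ln[(2.06/0.397)(1 − 4.50×1.663/(0.397×23.9))]
= (1/1.663) ln[5.189 × 0.2113] = 0.6013 × ln(1.096) = 0.6013 × 0.09201 = 0.05533 d.
L(t_c) = L₀ e^(−k_d t_c) = 23.9 × 0.9783 = 23.38 mg/L, and at the critical point k_r D_c = k_d L, so D_c = (0.397/2.06) × 23.38 = 4.506 mg/L.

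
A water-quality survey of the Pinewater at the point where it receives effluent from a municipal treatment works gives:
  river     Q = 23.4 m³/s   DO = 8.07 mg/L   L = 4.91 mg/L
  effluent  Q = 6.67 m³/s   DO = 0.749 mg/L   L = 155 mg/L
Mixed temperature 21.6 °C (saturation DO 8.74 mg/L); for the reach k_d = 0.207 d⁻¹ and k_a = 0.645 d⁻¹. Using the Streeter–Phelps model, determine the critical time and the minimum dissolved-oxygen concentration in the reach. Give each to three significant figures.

t_c ≈ 2.28 d; minimum DO ≈ 1.10 mg/L

Mixed DO = (23.4×8.07 + 6.67×0.749)/(23.4+6.67) = 193.8/30.07 = 6.446 mg/L.
Mixed L₀ = (23.4×4.91 + 6.67×155)/(30.07) = 1149/30.07 = 38.20 mg/L.
Initial deficit D₀ = C_s − DO₀ = 8.74 − 6.446 = 2.294 mg/L.
t_c = (1/0.4380) ln[(0.645/0.207)(1 − 2.294×0.4380/(0.207×38.20))] = 2.283 × ln(2.720) = 2.285 d.
D_c = (0.207/0.645) × 38.20 × e^(−0.207×2.285) = 0.3209 × 38.20 × 0.6232 = 7.640 mg/L.
Minimum DO = 8.74 − 7.640 = 1.100 mg/L.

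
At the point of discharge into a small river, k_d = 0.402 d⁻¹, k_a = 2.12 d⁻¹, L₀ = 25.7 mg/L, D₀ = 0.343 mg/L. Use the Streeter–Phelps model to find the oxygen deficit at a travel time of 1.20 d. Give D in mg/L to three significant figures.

k_d L₀/(k_a−k_d) = 0.402×25.7/(2.12−0.402) = 10.33/1.718 = 6.014 mg/L.
e^(−k_d t) = e^(−0.402×1.200) = 0.6173; e^(−k_a t) = e^(−2.12×1.200) = 0.07855.
D = 6.014 × (0.6173 − 0.07855) + 0.343 × 0.07855 = 3.240 + 0.02694 = 3.267 mg/L.

D ≈ 3.27 mg/L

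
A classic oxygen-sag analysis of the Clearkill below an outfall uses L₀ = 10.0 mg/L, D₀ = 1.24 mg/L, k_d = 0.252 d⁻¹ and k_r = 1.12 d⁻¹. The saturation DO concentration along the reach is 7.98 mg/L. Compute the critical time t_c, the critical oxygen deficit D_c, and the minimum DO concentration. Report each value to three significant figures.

With k_r/k_d = 4.444 and 1 − D₀(k_r−k_d)/(k_d L₀) = 0.5729,
t_c = ln(4.444 × 0.5729) / (1.12 − 0.252) = ln(2.546) / 0.8680 = 0.9346/0.8680 = 1.077 d.
L(t_c) = L₀ e^(−k_d t_c) = 10.0 × 0.7624 = 7.624 mg/L, and at the critical point k_r D_c = k_d L, so D_c = (0.252/1.12) × 7.624 = 1.715 mg/L.
Minimum DO = C_s − D_c = 7.98 − 1.715 = 6.265 mg/L.

t_c ≈ 1.08 d; D_c ≈ 1.72 mg/L; min DO ≈ 6.26 mg/L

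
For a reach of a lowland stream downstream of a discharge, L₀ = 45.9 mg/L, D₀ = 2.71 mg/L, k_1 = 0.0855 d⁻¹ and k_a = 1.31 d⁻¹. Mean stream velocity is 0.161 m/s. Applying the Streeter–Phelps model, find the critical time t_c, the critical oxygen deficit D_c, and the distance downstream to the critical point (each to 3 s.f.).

At the critical point dD/dt = 0, so k_1 L₀ e^(−k_1 t) = k_a D. Substituting D(t) from the Streeter–Phelps equation and solving for t gives
t_c = ln[(k_a/k_1)(1 − D₀(k_a−k_1)/(k_1 L₀))] / (k_a−k_1).
Here k_a−k_1 = 1.225 d⁻¹ and 1 − D₀(k_a−k_1)/(k_1 L₀) = 1 − 2.71×1.225/(0.0855×45.9) = 0.1544, so
t_c = ln(15.32 × 0.1544) / 1.225 = 0.8613 / 1.225 = 0.7034 d.
L(t_c) = L₀ e^(−k_1 t_c) = 45.9 × 0.9416 = 43.22 mg/L, and at the critical point k_a D_c = k_1 L, so D_c = (0.0855/1.31) × 43.22 = 2.821 mg/L.
x_c = v t_c = 0.161 m/s × 0.7034 d × 86400 s/d = 9784 m ≈ 9.78 km.

t_c ≈ 0.703 d; D_c ≈ 2.82 mg/L; x_c ≈ 9.78 km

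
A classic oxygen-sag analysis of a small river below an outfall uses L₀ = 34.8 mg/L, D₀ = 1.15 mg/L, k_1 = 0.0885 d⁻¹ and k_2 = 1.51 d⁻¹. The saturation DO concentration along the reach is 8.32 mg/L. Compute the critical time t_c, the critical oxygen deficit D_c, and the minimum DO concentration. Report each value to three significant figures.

With k_2/k_1 = 17.06 and 1 − D₀(k_2−k_1)/(k_1 L₀) = 0.4692,
t_c = ln(17.06 × 0.4692) / (1.51 − 0.0885) = ln(8.006) / 1.421 = 2.080/1.421 = 1.463 d.
D_c = (k_1/k_2) L₀ e^(−k_1 t_c) = (0.0885/1.51) × 34.8 × e^(−0.0885×1.463) = 0.05861 × 34.8 × 0.8785 = 1.792 mg/L.
Minimum DO = C_s − D_c = 8.32 − 1.792 = 6.528 mg/L.

t_c ≈ 1.46 d; D_c ≈ 1.79 mg/L; min DO ≈ 6.53 mg/L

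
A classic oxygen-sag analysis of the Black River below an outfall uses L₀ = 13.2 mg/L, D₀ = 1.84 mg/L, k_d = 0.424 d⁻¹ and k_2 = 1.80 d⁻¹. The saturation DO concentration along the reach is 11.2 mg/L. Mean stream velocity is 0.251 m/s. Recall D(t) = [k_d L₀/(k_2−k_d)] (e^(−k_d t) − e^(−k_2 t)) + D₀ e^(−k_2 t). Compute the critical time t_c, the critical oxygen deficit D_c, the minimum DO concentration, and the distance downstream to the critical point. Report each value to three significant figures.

t_c ≈ 0.613 d; D_c ≈ 2.40 mg/L; min DO ≈ 8.80 mg/L; x_c ≈ 13.3 km

With k_2/k_d = 4.245 and 1 − D₀(k_2−k_d)/(k_d L₀) = 0.5476,
t_c = ln(4.245 × 0.5476) / (1.80 − 0.424) = ln(2.325) / 1.376 = 0.8436/1.376 = 0.6131 d.
L(t_c) = L₀ e^(−k_d t_c) = 13.2 × 0.7711 = 10.18 mg/L, and at the critical point k_2 D_c = k_d L, so D_c = (0.424/1.80) × 10.18 = 2.398 mg/L.
Minimum DO = C_s − D_c = 11.2 − 2.398 = 8.802 mg/L.
x_c = v t_c = 0.251 m/s × 0.6131 d × 86400 s/d = 13300 m ≈ 13.3 km.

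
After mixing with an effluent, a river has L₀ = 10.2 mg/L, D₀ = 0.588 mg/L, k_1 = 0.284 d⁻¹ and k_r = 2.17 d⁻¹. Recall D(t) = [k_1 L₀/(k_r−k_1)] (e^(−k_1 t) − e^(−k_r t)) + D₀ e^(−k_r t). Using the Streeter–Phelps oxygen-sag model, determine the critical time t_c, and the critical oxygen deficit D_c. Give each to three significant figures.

t_c ≈ 0.822 d; D_c ≈ 1.06 mg/L

At the critical point dD/dt = 0, so k_1 L₀ e^(−k_1 t) = k_r D. Substituting D(t) from the Streeter–Phelps equation and solving for t gives
t_c = ln[(k_r/k_1)(1 − D₀(k_r−k_1)/(k_1 L₀))] / (k_r−k_1).
Here k_r−k_1 = 1.886 d⁻¹ and 1 − D₀(k_r−k_1)/(k_1 L₀) = 1 − 0.588×1.886/(0.284×10.2) = 0.6172, so
t_c = ln(7.641 × 0.6172) / 1.886 = 1.551 / 1.886 = 0.8223 d.
D_c = (k_1/k_r) L₀ e^(−k_1 t_c) = (0.284/2.17) × 10.2 × e^(−0.284×0.8223) = 0.1309 × 10.2 × 0.7917 = 1.057 mg/L.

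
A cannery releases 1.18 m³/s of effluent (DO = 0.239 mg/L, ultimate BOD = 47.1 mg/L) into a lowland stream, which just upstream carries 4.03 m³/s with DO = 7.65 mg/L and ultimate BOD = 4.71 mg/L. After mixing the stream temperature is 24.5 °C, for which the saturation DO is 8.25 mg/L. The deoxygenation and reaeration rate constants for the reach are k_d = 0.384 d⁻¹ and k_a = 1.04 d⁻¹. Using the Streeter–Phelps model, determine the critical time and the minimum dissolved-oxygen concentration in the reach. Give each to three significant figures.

Mixed DO = (4.03×7.65 + 1.18×0.239)/(4.03+1.18) = 31.11/5.210 = 5.972 mg/L.
Mixed L₀ = (4.03×4.71 + 1.18×47.1)/(5.210) = 74.56/5.210 = 14.31 mg/L.
Initial deficit D₀ = C_s − DO₀ = 8.25 − 5.972 = 2.278 mg/L.
t_c = (1/0.6560) ln[(1.04/0.384)(1 − 2.278×0.6560/(0.384×14.31))] = 1.524 × ln(1.972) = 1.035 d.
D_c = (0.384/1.04) × 14.31 × e^(−0.384×1.035) = 0.3692 × 14.31 × 0.6721 = 3.551 mg/L.
Minimum DO = 8.25 − 3.551 = 4.699 mg/L.

t_c ≈ 1.03 d; minimum DO ≈ 4.70 mg/L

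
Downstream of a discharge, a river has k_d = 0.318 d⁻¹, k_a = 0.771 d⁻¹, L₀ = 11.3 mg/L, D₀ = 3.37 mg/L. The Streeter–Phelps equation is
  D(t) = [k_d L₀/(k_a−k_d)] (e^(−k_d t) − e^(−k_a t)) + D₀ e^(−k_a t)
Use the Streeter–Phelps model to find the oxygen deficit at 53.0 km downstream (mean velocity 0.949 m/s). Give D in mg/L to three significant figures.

D ≈ 3.69 mg/L

Travel time t = x/v = 53.0 km / (0.949 m/s) = 53000 m / 0.949 m/s = 55850 s = 0.6464 d.
k_d L₀/(k_a−k_d) = 0.318×11.3/(0.771−0.318) = 3.593/0.4530 = 7.932 mg/L.
e^(−k_d t) = e^(−0.318×0.6464) = 0.8142; e^(−k_a t) = e^(−0.771×0.6464) = 0.6075.
D = 7.932 × (0.8142 − 0.6075) + 3.37 × 0.6075 = 1.639 + 2.047 = 3.687 mg/L.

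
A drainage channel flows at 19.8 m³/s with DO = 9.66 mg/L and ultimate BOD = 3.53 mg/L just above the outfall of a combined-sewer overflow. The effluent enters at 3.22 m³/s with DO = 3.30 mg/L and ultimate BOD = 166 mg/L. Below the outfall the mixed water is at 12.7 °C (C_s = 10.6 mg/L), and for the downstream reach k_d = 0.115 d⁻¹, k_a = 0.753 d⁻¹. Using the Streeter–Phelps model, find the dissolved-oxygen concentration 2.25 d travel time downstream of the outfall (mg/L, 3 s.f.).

Mixed DO = (19.8×9.66 + 3.22×3.30)/(19.8+3.22) = 201.9/23.02 = 8.770 mg/L.
Mixed L₀ = (19.8×3.53 + 3.22×166)/(23.02) = 604.4/23.02 = 26.26 mg/L.
Initial deficit D₀ = C_s − DO₀ = 10.6 − 8.770 = 1.830 mg/L.
D(2.25) = [0.115×26.26/(0.753−0.115)](e^(−0.115×2.25) − e^(−0.753×2.25)) + 1.830 e^(−0.753×2.25)
= 4.733 × (0.7720 − 0.1837) + 1.830 × 0.1837 = 3.120 mg/L.
DO = 10.6 − 3.120 = 7.480 mg/L.

DO ≈ 7.48 mg/L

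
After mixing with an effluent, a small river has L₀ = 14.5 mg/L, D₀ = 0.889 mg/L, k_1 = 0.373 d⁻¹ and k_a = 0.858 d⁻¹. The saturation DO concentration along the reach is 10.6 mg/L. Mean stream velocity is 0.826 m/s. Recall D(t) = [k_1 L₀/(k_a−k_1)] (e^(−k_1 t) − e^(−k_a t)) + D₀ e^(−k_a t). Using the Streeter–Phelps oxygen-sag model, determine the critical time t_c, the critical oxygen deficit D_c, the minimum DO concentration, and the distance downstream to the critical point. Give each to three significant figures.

t_c ≈ 1.55 d; D_c ≈ 3.54 mg/L; min DO ≈ 7.06 mg/L; x_c ≈ 110 km

With k_a/k_1 = 2.300 and 1 − D₀(k_a−k_1)/(k_1 L₀) = 0.9203,
t_c = ln(2.300 × 0.9203) / (0.858 − 0.373) = ln(2.117) / 0.4850 = 0.7499/0.4850 = 1.546 d.
D_c = (k_1/k_a) L₀ e^(−k_1 t_c) = (0.373/0.858) × 14.5 × e^(−0.373×1.546) = 0.4347 × 14.5 × 0.5617 = 3.541 mg/L.
Minimum DO = C_s − D_c = 10.6 − 3.541 = 7.059 mg/L.
x_c = v t_c = 0.826 m/s × 1.546 d × 86400 s/d = 110400 m ≈ 110 km.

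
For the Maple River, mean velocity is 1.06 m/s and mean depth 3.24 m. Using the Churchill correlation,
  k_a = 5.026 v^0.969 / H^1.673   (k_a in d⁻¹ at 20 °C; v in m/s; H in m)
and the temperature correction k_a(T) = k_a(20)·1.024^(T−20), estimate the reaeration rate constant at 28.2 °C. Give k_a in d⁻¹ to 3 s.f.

k_a ≈ 0.904 d⁻¹

k_a(20) = 5.026 × 1.06^0.969 / 3.24^1.673 = 5.026 × 1.058 / 7.147 = 0.7440 d⁻¹.
k_a(28.2) = 0.7440 × 1.024^(28.2−20) = 0.7440 × 1.215 = 0.9038 d⁻¹.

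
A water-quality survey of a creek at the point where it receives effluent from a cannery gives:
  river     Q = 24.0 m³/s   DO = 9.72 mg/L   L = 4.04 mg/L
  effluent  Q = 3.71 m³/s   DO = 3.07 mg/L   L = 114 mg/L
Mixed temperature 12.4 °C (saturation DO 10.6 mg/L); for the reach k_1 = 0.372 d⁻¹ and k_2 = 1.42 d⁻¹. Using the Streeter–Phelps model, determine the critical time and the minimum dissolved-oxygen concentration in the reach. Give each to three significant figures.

t_c ≈ 0.983 d; minimum DO ≈ 7.19 mg/L

Mixed DO = (24.0×9.72 + 3.71×3.07)/(24.0+3.71) = 244.7/27.71 = 8.830 mg/L.
Mixed L₀ = (24.0×4.04 + 3.71×114)/(27.71) = 519.9/27.71 = 18.76 mg/L.
Initial deficit D₀ = C_s − DO₀ = 10.6 − 8.830 = 1.770 mg/L.
t_c = (1/1.048) ln[(1.42/0.372)(1 − 1.770×1.048/(0.372×18.76))] = 0.9542 × ln(2.803) = 0.9833 d.
D_c = (0.372/1.42) × 18.76 × e^(−0.372×0.9833) = 0.2620 × 18.76 × 0.6936 = 3.409 mg/L.
Minimum DO = 10.6 − 3.409 = 7.191 mg/L.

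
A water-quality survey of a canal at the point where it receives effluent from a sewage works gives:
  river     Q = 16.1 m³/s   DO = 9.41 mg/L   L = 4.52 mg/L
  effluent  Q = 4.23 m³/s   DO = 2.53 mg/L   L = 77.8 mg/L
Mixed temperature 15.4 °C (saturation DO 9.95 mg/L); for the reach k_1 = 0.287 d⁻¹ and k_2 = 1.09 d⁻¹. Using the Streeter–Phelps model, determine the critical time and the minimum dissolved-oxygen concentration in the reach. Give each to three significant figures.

t_c ≈ 1.25 d; minimum DO ≈ 6.32 mg/L

Mixed DO = (16.1×9.41 + 4.23×2.53)/(16.1+4.23) = 162.2/20.33 = 7.978 mg/L.
Mixed L₀ = (16.1×4.52 + 4.23×77.8)/(20.33) = 401.9/20.33 = 19.77 mg/L.
Initial deficit D₀ = C_s − DO₀ = 9.95 − 7.978 = 1.972 mg/L.
t_c = (1/0.8030) ln[(1.09/0.287)(1 − 1.972×0.8030/(0.287×19.77))] = 1.245 × ln(2.738) = 1.254 d.
D_c = (0.287/1.09) × 19.77 × e^(−0.287×1.254) = 0.2633 × 19.77 × 0.6977 = 3.631 mg/L.
Minimum DO = 9.95 − 3.631 = 6.319 mg/L.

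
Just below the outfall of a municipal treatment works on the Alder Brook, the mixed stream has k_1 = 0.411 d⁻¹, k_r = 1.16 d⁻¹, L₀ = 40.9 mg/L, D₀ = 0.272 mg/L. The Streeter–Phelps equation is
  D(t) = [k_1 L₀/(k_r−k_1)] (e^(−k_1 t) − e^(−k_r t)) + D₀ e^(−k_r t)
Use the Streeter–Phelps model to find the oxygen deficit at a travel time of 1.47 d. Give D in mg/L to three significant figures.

D ≈ 8.24 mg/L

k_1 L₀/(k_r−k_1) = 0.411×40.9/(1.16−0.411) = 16.81/0.7490 = 22.44 mg/L.
e^(−k_1 t) = e^(−0.411×1.470) = 0.5465; e^(−k_r t) = e^(−1.16×1.470) = 0.1817.
D = 22.44 × (0.5465 − 0.1817) + 0.272 × 0.1817 = 8.187 + 0.04943 = 8.237 mg/L.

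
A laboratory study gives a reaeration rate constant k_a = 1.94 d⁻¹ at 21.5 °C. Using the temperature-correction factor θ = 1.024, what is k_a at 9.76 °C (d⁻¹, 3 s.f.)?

k_a(T₂) = k_a(T₁) · θ^(T₂−T₁) = 1.94 × 1.024^(9.76−21.5)
= 1.94 × 1.024^-11.7 = 1.94 × 0.7570 = 1.469 d⁻¹.

k_a ≈ 1.47 d⁻¹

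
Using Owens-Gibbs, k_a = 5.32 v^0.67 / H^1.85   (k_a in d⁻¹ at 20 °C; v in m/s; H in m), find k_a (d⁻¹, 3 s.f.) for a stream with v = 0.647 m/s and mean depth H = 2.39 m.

k_a ≈ 0.793 d⁻¹

k_a = 5.32 × 0.647^0.67 / 2.39^1.85 = 5.32 × 0.7470 / 5.012 = 0.7928 d⁻¹.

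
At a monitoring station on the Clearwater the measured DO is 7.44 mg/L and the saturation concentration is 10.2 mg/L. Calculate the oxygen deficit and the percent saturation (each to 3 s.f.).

D = C_s − C = 10.2 − 7.44 = 2.76 mg/L.
% saturation = 7.44/10.2 × 100 = 72.9 %.

D ≈ 2.76 mg/L; 72.9 % saturation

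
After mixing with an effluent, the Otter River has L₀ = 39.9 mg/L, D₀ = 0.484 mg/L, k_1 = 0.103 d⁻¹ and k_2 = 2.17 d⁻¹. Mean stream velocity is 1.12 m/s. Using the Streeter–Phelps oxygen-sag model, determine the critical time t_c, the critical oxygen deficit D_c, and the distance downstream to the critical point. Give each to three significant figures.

At the critical point dD/dt = 0, so k_1 L₀ e^(−k_1 t) = k_2 D. Substituting D(t) from the Streeter–Phelps equation and solving for t gives
t_c = ln[(k_2/k_1)(1 − D₀(k_2−k_1)/(k_1 L₀))] / (k_2−k_1).
Here k_2−k_1 = 2.067 d⁻¹ and 1 − D₀(k_2−k_1)/(k_1 L₀) = 1 − 0.484×2.067/(0.103×39.9) = 0.7566, so
t_c = ln(21.07 × 0.7566) / 2.067 = 2.769 / 2.067 = 1.340 d.
L(t_c) = L₀ e^(−k_1 t_c) = 39.9 × 0.8711 = 34.76 mg/L, and at the critical point k_2 D_c = k_1 L, so D_c = (0.103/2.17) × 34.76 = 1.650 mg/L.
x_c = v t_c = 1.12 m/s × 1.340 d × 86400 s/d = 129600 m ≈ 130 km.

t_c ≈ 1.34 d; D_c ≈ 1.65 mg/L; x_c ≈ 130 km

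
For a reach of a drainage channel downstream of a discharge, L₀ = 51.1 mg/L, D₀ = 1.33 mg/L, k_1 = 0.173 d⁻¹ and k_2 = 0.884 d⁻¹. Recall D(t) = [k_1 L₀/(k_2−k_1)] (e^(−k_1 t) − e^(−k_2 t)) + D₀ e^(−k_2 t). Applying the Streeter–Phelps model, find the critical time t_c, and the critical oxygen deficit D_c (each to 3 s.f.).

At the critical point dD/dt = 0, so k_1 L₀ e^(−k_1 t) = k_2 D. Substituting D(t) from the Streeter–Phelps equation and solving for t gives
t_c = ln[(k_2/k_1)(1 − D₀(k_2−k_1)/(k_1 L₀))] / (k_2−k_1).
Here k_2−k_1 = 0.7110 d⁻¹ and 1 − D₀(k_2−k_1)/(k_1 L₀) = 1 − 1.33×0.7110/(0.173×51.1) = 0.8930, so
t_c = ln(5.110 × 0.8930) / 0.7110 = 1.518 / 0.7110 = 2.135 d.
D_c = (k_1/k_2) L₀ e^(−k_1 t_c) = (0.173/0.884) × 51.1 × e^(−0.173×2.135) = 0.1957 × 51.1 × 0.6912 = 6.912 mg/L.

t_c ≈ 2.14 d; D_c ≈ 6.91 mg/L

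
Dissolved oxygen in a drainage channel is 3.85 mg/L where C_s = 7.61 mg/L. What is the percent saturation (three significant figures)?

% saturation = C/C_s × 100 = 3.85/7.61 × 100 = 50.6 %.

50.6 % saturation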